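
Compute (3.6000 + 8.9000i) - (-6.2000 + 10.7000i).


Real: 3.6 + 6.2 = 9.8
Imag: 8.9 - 10.7 = -1.8

9.8000 - 1.8000i


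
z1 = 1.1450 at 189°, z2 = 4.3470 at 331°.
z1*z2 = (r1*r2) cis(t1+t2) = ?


r = 1.1450 * 4.3470 = 4.9773
theta = 189° + 331° = 520° = 160° (mod 360)

4.9773 cis(160°)


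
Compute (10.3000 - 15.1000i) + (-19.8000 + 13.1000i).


Real: 10.3 - 19.8 = -9.5
Imag: -15.1 + 13.1 = -2

-9.5000 - 2.0000i


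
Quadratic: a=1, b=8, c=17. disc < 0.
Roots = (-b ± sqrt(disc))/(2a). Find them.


disc = 8^2 - 4*1*17 = 64 - 68 = -4
sqrt(|disc|) = sqrt(4) = 2.0000
Real part = -8/(2*1) = -4.0000
Imag part = 2.0000/(2*1) = 1.0000

-4.0000 ± 1.0000i


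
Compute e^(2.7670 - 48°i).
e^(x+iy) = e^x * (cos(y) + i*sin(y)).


e^2.7670 = 15.91083
cos(-48°) = 0.66913
sin(-48°) = -0.743145
Real = 15.91083*0.66913 = 10.6464
Imag = 15.91083*(-0.743145) = -11.8241

10.6464 - 11.8241i


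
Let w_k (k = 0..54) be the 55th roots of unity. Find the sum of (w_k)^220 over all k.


The roots are w_k = w^k with w = e^(2*pi*i/55), and (w^k)^220 = (w^220)^k.
So S = 1 + u + u^2 + ... + u^(54) with u = w^220.
220 = 4*55 + 0, so 220 is a multiple of 55 and u = (w^55)^4 = 1.
Every one of the 55 terms equals 1: S = 55

S = 55


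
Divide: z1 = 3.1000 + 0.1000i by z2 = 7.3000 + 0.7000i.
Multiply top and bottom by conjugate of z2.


Conjugate of z2 = 7.3000 - 0.7000i
Numerator: (3.1000 + 0.1000i)(7.3000 - 0.7000i) = 22.7000 - 1.4400i
Denominator: 7.3^2 + 0.7^2 = 53.78
Result = (22.7000 - 1.4400i)/53.78

0.4221 - 0.0268i


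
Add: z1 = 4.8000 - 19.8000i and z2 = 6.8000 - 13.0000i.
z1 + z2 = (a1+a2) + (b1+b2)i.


Real: 4.8 + 6.8 = 11.6
Imag: -19.8 - 13 = -32.8

11.6000 - 32.8000i


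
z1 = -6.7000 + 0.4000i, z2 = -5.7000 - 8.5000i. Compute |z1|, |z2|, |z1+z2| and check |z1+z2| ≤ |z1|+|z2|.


|z1| = sqrt((-6.7)^2 + 0.4^2) = sqrt(45.05) = 6.7119
|z2| = sqrt((-5.7)^2 + (-8.5)^2) = sqrt(104.74) = 10.2343
z1+z2 = -12.4000 - 8.1000i
|z1+z2| = sqrt(219.37) = 14.8111
|z1|+|z2| = 6.7119 + 10.2343 = 16.9462

|z1+z2| = 14.8111 ≤ |z1|+|z2| = 16.9462 (verified)


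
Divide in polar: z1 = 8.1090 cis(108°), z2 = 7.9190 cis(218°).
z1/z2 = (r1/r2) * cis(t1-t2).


r = 8.1090 / 7.9190 = 1.0240
theta = 108° - 218° = -110° = 250° (mod 360)

1.0240 cis(250°)


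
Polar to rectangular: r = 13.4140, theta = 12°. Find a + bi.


a = 13.4140*cos(12°) = 13.4140*0.97815 = 13.1209
b = 13.4140*sin(12°) = 13.4140*0.20791 = 2.7889

13.1209 + 2.7889i


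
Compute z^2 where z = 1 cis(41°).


r^2 = 1^2 = 1
n*theta = 2*41° = 82° = 82° (mod 360)
a = 1*cos(82°) = 0.1392
b = 1*sin(82°) = 0.9903

1 cis(82°) = 0.1392 + 0.9903i


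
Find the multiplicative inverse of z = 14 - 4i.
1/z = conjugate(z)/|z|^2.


|z|^2 = 196+16 = 212
1/z = (14 + 4i)/212

1/z = 0.0660 + 0.0189i


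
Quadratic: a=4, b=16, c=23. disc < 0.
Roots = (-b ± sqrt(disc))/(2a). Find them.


disc = 16^2 - 4*4*23 = 256 - 368 = -112
sqrt(|disc|) = sqrt(112) = 10.5830
Real part = -16/(2*4) = -2.0000
Imag part = 10.5830/(2*4) = 1.3229

-2.0000 ± 1.3229i


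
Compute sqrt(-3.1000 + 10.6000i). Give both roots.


|z| = sqrt(9.61+112.36) = 11.0440
sqrt((|z|+a)/2) = sqrt((11.0440+(-3.1))/2) = sqrt(3.9720) = 1.9930
sqrt((|z|-a)/2) = sqrt((11.0440-(-3.1))/2) = sqrt(7.0720) = 2.6593

±(1.9930 + 2.6593i) i.e. 1.9930 + 2.6593i and -1.9930 - 2.6593i


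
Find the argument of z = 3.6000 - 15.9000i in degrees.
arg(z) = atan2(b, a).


Re = 3.6, Im = -15.9
arg = atan2(-15.9, 3.6) = -77.2425 degrees

arg(z) = -77.2425 degrees


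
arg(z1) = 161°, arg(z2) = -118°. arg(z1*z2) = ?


arg(z1*z2) = 161° - 118° = 43°
Normalized to (-180°, 180°]: 43°

43°


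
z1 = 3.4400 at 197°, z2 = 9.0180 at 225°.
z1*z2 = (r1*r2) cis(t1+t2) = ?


r = 3.4400 * 9.0180 = 31.0219
theta = 197° + 225° = 422° = 62° (mod 360)

31.0219 cis(62°)


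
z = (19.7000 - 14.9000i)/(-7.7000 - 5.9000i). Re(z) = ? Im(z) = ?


Multiply by conjugate: (19.7000 - 14.9000i)(-7.7000 + 5.9000i) / ((-7.7)^2 + (-5.9)^2)
Numerator real = 19.7*(-7.7) - (14.9)*(-5.9) = -63.78
Numerator imag = -14.9*(-7.7) - 19.7*(-5.9) = 230.96
Denominator = 94.1
Re(z) = -63.78/94.1 = -0.6778
Im(z) = 230.96/94.1 = 2.4544

Re(z) = -0.6778, Im(z) = 2.4544


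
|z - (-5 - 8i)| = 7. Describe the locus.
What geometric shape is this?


|z - z0| = r is a circle with center z0 and radius r.
Center = (-5, -8), radius = 7

Circle with center (-5, -8) and radius 7


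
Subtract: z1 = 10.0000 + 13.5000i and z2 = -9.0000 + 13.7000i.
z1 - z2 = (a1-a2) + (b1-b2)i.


Real: 10 + 9 = 19
Imag: 13.5 - 13.7 = -0.2

19.0000 - 0.2000i


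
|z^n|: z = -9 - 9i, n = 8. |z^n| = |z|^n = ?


|z| = sqrt(81+81) = sqrt(162) = 12.7279
|z^8| = |z|^8 = (sqrt(162))^8 = 162^4 = 688747536

|z^8| = 688747536


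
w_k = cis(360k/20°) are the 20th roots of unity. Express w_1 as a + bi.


Angle = 360*1/20 = 18°
a = cos(18°) = 0.9511
b = sin(18°) = 0.3090

0.9511 + 0.3090i


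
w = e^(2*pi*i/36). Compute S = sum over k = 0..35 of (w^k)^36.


The roots are w_k = w^k with w = e^(2*pi*i/36), and (w^k)^36 = (w^36)^k.
So S = 1 + u + u^2 + ... + u^(35) with u = w^36.
36 = 1*36 + 0, so 36 is a multiple of 36 and u = (w^36)^1 = 1.
Every one of the 36 terms equals 1: S = 36

S = 36


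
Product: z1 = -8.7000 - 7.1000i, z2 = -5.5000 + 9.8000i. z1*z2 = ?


Real = -8.7*(-5.5) - (-7.1)*9.8 = 47.85 - (-69.58) = 117.43
Imag = -8.7*9.8 - (5.5)*(-7.1) = -85.26 + 39.05 = -46.21

117.4300 - 46.2100i


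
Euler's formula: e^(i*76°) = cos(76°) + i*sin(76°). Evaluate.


cos(76°) = 0.2419
sin(76°) = 0.9703

e^(i*76°) = 0.2419 + 0.9703i


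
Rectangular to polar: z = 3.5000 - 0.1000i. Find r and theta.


r = sqrt(12.25+0.01) = sqrt(12.26) = 3.5014
theta = atan2(-0.1, 3.5) = -1.6366 degrees

r = 3.5014, theta = -1.6366 degrees


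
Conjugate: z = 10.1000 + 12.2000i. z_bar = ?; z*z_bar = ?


z_bar = 10.1000 - 12.2000i
z*z_bar = 10.1^2 + 12.2^2 = 102.01 + 148.84 = 250.85

z_bar = 10.1000 - 12.2000i, z*z_bar = 250.85


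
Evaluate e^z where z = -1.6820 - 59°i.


e^-1.6820 = 0.1860
cos(-59°) = 0.515
sin(-59°) = -0.8572
Real = 0.1860*0.515 = 0.0958
Imag = 0.1860*(-0.8572) = -0.1594

0.0958 - 0.1594i


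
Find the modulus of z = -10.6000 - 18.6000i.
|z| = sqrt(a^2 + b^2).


|z| = sqrt((-10.6)^2 + (-18.6)^2) = sqrt(112.36 + 345.96) = sqrt(458.32) = 21.4084

|z| = 21.4084


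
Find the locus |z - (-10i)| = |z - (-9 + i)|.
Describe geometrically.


Equal distances means the locus is the perpendicular bisector of z1 and z2.
Midpoint = ((0+(-9))/2, (-10+1)/2) = (-4.5000, -4.5000)

Perpendicular bisector through (-4.5000, -4.5000)


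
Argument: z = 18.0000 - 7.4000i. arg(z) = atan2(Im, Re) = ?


Re = 18, Im = -7.4
arg = atan2(-7.4, 18) = -22.3481 degrees

arg(z) = -22.3481 degrees


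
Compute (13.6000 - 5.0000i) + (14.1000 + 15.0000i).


Real: 13.6 + 14.1 = 27.7
Imag: -5 + 15 = 10

27.7000 + 10.0000i


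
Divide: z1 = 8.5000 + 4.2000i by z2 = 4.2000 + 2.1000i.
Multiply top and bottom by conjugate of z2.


Conjugate of z2 = 4.2000 - 2.1000i
Numerator: (8.5000 + 4.2000i)(4.2000 - 2.1000i) = 44.5200 - 0.2100i
Denominator: 4.2^2 + 2.1^2 = 22.05
Result = (44.5200 - 0.2100i)/22.05

2.0190 - 0.0095i


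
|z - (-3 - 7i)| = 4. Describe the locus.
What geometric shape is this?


|z - z0| = r is a circle with center z0 and radius r.
Center = (-3, -7), radius = 4

Circle with center (-3, -7) and radius 4


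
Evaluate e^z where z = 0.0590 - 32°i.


e^0.0590 = 1.0608
cos(-32°) = 0.848
sin(-32°) = -0.5299
Real = 1.0608*0.848 = 0.8996
Imag = 1.0608*(-0.5299) = -0.5621

0.8996 - 0.5621i


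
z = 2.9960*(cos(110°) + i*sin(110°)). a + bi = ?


a = 2.9960*cos(110°) = 2.9960*(-0.34202) = -1.0247
b = 2.9960*sin(110°) = 2.9960*0.9397 = 2.8153

-1.0247 + 2.8153i


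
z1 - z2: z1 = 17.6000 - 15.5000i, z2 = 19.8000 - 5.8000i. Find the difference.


Real: 17.6 - 19.8 = -2.2
Imag: -15.5 + 5.8 = -9.7

-2.2000 - 9.7000i


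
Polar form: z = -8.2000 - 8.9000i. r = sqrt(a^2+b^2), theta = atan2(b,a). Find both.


r = sqrt(67.24+79.21) = sqrt(146.45) = 12.1017
theta = atan2(-8.9, -8.2) = -132.6559 degrees

r = 12.1017, theta = -132.6559 degrees


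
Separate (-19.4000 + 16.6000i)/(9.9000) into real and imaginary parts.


Multiply by conjugate: (-19.4000 + 16.6000i)(9.9000) / (9.9^2 + 0^2)
Numerator real = -19.4*9.9 + 16.6*0 = -192.06
Numerator imag = 16.6*9.9 - (-19.4)*0 = 164.34
Denominator = 98.01
Re(z) = -192.06/98.01 = -1.9596
Im(z) = 164.34/98.01 = 1.6768

Re(z) = -1.9596, Im(z) = 1.6768


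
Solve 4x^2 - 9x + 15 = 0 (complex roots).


disc = (-9)^2 - 4*4*15 = 81 - 240 = -159
sqrt(|disc|) = sqrt(159) = 12.6095
Real part = 9/(2*4) = 1.1250
Imag part = 12.6095/(2*4) = 1.5762

1.1250 ± 1.5762i


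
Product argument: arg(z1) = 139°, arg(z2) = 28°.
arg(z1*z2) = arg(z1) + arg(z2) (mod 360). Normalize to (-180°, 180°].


arg(z1*z2) = 139° + 28° = 167°
Normalized to (-180°, 180°]: 167°

167°


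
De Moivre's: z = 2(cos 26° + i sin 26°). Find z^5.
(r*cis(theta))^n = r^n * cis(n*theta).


r^5 = 2^5 = 32
n*theta = 5*26° = 130° = 130° (mod 360)
a = 32*cos(130°) = -20.5692
b = 32*sin(130°) = 24.5134

32 cis(130°) = -20.5692 + 24.5134i


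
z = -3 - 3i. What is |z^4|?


|z| = sqrt(9+9) = sqrt(18) = 4.2426
|z^4| = |z|^4 = (sqrt(18))^4 = 18^2 = 324

|z^4| = 324


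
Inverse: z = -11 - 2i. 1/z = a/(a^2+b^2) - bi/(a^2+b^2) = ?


|z|^2 = 121+4 = 125
1/z = (-11 + 2i)/125

1/z = -0.0880 + 0.0160i


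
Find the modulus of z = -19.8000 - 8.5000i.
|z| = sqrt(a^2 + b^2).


|z| = sqrt((-19.8)^2 + (-8.5)^2) = sqrt(392.04 + 72.25) = sqrt(464.29) = 21.5474

|z| = 21.5474


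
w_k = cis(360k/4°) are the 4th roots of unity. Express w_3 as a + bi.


Angle = 360*3/4 = 270°
a = cos(270°) = 0
b = sin(270°) = -1.0000

0 - 1.0000i


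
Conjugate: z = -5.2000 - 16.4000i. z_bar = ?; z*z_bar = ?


z_bar = -5.2000 + 16.4000i
z*z_bar = (-5.2)^2 + (-16.4)^2 = 27.04 + 268.96 = 296

z_bar = -5.2000 + 16.4000i, z*z_bar = 296


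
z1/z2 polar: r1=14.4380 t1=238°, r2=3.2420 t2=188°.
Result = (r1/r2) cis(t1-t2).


r = 14.4380 / 3.2420 = 4.4534
theta = 238° - 188° = 50° = 50° (mod 360)

4.4534 cis(50°)


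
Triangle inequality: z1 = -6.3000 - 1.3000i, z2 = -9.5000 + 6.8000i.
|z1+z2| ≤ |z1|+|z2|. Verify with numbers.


|z1| = sqrt((-6.3)^2 + (-1.3)^2) = sqrt(41.38) = 6.4327
|z2| = sqrt((-9.5)^2 + 6.8^2) = sqrt(136.49) = 11.6829
z1+z2 = -15.8000 + 5.5000i
|z1+z2| = sqrt(279.89) = 16.7299
|z1|+|z2| = 6.4327 + 11.6829 = 18.1156

|z1+z2| = 16.7299 ≤ |z1|+|z2| = 18.1156 (verified)


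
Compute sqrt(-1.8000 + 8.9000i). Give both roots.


|z| = sqrt(3.24+79.21) = 9.0802
sqrt((|z|+a)/2) = sqrt((9.0802+(-1.8))/2) = sqrt(3.6401) = 1.9079
sqrt((|z|-a)/2) = sqrt((9.0802-(-1.8))/2) = sqrt(5.4401) = 2.3324

±(1.9079 + 2.3324i) i.e. 1.9079 + 2.3324i and -1.9079 - 2.3324i


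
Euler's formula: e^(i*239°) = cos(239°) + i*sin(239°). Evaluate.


cos(239°) = -0.5150
sin(239°) = -0.8572

e^(i*239°) = -0.5150 - 0.8572i


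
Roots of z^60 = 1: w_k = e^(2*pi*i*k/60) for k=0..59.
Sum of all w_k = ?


The sum of all 60th roots of unity is 0.
Geometric series: (1 - w^60)/(1 - w) = (1-1)/(1-w) = 0 since w^60 = 1, w ≠ 1.
Alternatively: coefficient of z^59 in z^60 - 1 is 0.

0


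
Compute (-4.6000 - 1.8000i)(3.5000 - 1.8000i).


Real = -4.6*3.5 - (-1.8)*(-1.8) = -16.1 - 3.24 = -19.34
Imag = -4.6*(-1.8) + 3.5*(-1.8) = 8.28 - (6.3) = 1.98

-19.3400 + 1.9800i


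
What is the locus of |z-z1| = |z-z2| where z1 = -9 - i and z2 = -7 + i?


Equal distances means the locus is the perpendicular bisector of z1 and z2.
Midpoint = ((-9+(-7))/2, (-1+1)/2) = (-8.0000, 0)

Perpendicular bisector through (-8.0000, 0)


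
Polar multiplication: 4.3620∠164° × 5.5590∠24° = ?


r = 4.3620 * 5.5590 = 24.2484
theta = 164° + 24° = 188° = 188° (mod 360)

24.2484 cis(188°)


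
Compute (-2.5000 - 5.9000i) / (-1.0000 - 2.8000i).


Conjugate of z2 = -1.0000 + 2.8000i
Numerator: (-2.5000 - 5.9000i)(-1.0000 + 2.8000i) = 19.0200 - 1.1000i
Denominator: (-1)^2 + (-2.8)^2 = 8.84
Result = (19.0200 - 1.1000i)/8.84

2.1516 - 0.1244i


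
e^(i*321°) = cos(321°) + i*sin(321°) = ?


cos(321°) = 0.7771
sin(321°) = -0.6293

e^(i*321°) = 0.7771 - 0.6293i


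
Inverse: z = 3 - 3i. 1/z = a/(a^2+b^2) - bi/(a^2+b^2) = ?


|z|^2 = 9+9 = 18
1/z = (3 + 3i)/18

1/z = 0.1667 + 0.1667i


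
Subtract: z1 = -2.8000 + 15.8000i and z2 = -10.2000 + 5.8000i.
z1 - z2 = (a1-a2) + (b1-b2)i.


Real: -2.8 + 10.2 = 7.4
Imag: 15.8 - 5.8 = 10

7.4000 + 10.0000i


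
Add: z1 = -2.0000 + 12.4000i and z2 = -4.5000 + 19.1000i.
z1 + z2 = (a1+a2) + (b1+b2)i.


Real: -2 - 4.5 = -6.5
Imag: 12.4 + 19.1 = 31.5

-6.5000 + 31.5000i


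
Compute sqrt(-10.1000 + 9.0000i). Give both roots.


|z| = sqrt(102.01+81) = 13.5281
sqrt((|z|+a)/2) = sqrt((13.5281+(-10.1))/2) = sqrt(1.7141) = 1.3092
sqrt((|z|-a)/2) = sqrt((13.5281-(-10.1))/2) = sqrt(11.8141) = 3.4372

±(1.3092 + 3.4372i) i.e. 1.3092 + 3.4372i and -1.3092 - 3.4372i


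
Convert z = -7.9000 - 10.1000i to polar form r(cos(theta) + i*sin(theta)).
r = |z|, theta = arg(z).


r = sqrt(62.41+102.01) = sqrt(164.42) = 12.8226
theta = atan2(-10.1, -7.9) = -128.0317 degrees

r = 12.8226, theta = -128.0317 degrees


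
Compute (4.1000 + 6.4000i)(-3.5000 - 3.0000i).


Real = 4.1*(-3.5) - 6.4*(-3) = -14.35 - (-19.2) = 4.85
Imag = 4.1*(-3) - (3.5)*6.4 = -12.3 - (22.4) = -34.7

4.8500 - 34.7000i


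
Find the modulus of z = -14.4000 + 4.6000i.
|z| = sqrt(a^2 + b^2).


|z| = sqrt((-14.4)^2 + 4.6^2) = sqrt(207.36 + 21.16) = sqrt(228.52) = 15.1169

|z| = 15.1169


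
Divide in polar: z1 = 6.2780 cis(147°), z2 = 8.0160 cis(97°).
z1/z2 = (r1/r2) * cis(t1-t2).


r = 6.2780 / 8.0160 = 0.7832
theta = 147° - 97° = 50° = 50° (mod 360)

0.7832 cis(50°)


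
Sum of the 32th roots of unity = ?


The sum of all 32th roots of unity is 0.
Geometric series: (1 - w^32)/(1 - w) = (1-1)/(1-w) = 0 since w^32 = 1, w ≠ 1.
Alternatively: coefficient of z^31 in z^32 - 1 is 0.

0


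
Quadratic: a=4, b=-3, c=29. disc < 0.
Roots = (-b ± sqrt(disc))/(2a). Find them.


disc = (-3)^2 - 4*4*29 = 9 - 464 = -455
sqrt(|disc|) = sqrt(455) = 21.3307
Real part = 3/(2*4) = 0.3750
Imag part = 21.3307/(2*4) = 2.6663

0.3750 ± 2.6663i


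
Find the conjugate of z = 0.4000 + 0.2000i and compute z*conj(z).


z_bar = 0.4000 - 0.2000i
z*z_bar = 0.4^2 + 0.2^2 = 0.16 + 0.04 = 0.2

z_bar = 0.4000 - 0.2000i, z*z_bar = 0.2


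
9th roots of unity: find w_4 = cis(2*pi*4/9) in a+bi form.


Angle = 360*4/9 = 160°
a = cos(160°) = -0.9397
b = sin(160°) = 0.3420

-0.9397 + 0.3420i


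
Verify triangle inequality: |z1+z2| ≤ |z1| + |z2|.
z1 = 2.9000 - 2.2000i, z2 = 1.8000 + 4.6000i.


|z1| = sqrt(2.9^2 + (-2.2)^2) = sqrt(13.25) = 3.6401
|z2| = sqrt(1.8^2 + 4.6^2) = sqrt(24.4) = 4.9396
z1+z2 = 4.7000 + 2.4000i
|z1+z2| = sqrt(27.85) = 5.2773
|z1|+|z2| = 3.6401 + 4.9396 = 8.5797

|z1+z2| = 5.2773 ≤ |z1|+|z2| = 8.5797 (verified)


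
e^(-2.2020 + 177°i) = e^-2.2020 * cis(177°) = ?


e^-2.2020 = 0.1106
cos(177°) = -0.9986
sin(177°) = 0.0523
Real = 0.1106*(-0.9986) = -0.1104
Imag = 0.1106*0.0523 = 0.0058

-0.1104 + 0.0058i


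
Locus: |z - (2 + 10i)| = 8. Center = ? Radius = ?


|z - z0| = r is a circle with center z0 and radius r.
Center = (2, 10), radius = 8

Circle with center (2, 10) and radius 8


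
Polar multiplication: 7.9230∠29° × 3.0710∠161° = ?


r = 7.9230 * 3.0710 = 24.3315
theta = 29° + 161° = 190° = 190° (mod 360)

24.3315 cis(190°)


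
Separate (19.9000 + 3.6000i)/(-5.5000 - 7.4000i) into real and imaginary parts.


Multiply by conjugate: (19.9000 + 3.6000i)(-5.5000 + 7.4000i) / ((-5.5)^2 + (-7.4)^2)
Numerator real = 19.9*(-5.5) + 3.6*(-7.4) = -136.09
Numerator imag = 3.6*(-5.5) - 19.9*(-7.4) = 127.46
Denominator = 85.01
Re(z) = -136.09/85.01 = -1.6009
Im(z) = 127.46/85.01 = 1.4994

Re(z) = -1.6009, Im(z) = 1.4994


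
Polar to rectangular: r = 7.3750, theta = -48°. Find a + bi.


a = 7.3750*cos(-48°) = 7.3750*0.66913 = 4.9348
b = 7.3750*sin(-48°) = 7.3750*(-0.74314) = -5.4807

4.9348 - 5.4807i


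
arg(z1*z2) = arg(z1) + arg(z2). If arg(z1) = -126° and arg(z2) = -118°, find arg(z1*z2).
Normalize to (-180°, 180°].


arg(z1*z2) = -126° - 118° = -244°
Normalized to (-180°, 180°]: 116°

116°


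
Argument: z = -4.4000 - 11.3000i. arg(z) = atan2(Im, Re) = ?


Re = -4.4, Im = -11.3
arg = atan2(-11.3, -4.4) = -111.2750 degrees

arg(z) = -111.2750 degrees


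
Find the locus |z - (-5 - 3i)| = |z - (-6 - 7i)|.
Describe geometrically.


Equal distances means the locus is the perpendicular bisector of z1 and z2.
Midpoint = ((-5+(-6))/2, (-3+(-7))/2) = (-5.5000, -5.0000)

Perpendicular bisector through (-5.5000, -5.0000)


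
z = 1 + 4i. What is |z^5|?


|z| = sqrt(1+16) = sqrt(17) = 4.1231
|z^5| = |z|^5 = (sqrt(17))^5 = 17^2 * sqrt(17) = 289*sqrt(17)

|z^5| = 289*sqrt(17) ≈ 1191.5775


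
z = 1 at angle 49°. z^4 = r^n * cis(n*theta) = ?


r^4 = 1^4 = 1
n*theta = 4*49° = 196° = 196° (mod 360)
a = 1*cos(196°) = -0.9613
b = 1*sin(196°) = -0.2756

1 cis(196°) = -0.9613 - 0.2756i


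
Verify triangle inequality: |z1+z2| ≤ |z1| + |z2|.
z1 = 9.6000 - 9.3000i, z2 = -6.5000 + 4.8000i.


|z1| = sqrt(9.6^2 + (-9.3)^2) = sqrt(178.65) = 13.3660
|z2| = sqrt((-6.5)^2 + 4.8^2) = sqrt(65.29) = 8.0802
z1+z2 = 3.1000 - 4.5000i
|z1+z2| = sqrt(29.86) = 5.4644
|z1|+|z2| = 13.3660 + 8.0802 = 21.4462

|z1+z2| = 5.4644 ≤ |z1|+|z2| = 21.4462 (verified)


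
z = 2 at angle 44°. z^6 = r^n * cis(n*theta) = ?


r^6 = 2^6 = 64
n*theta = 6*44° = 264° = 264° (mod 360)
a = 64*cos(264°) = -6.6898
b = 64*sin(264°) = -63.6494

64 cis(264°) = -6.6898 - 63.6494i


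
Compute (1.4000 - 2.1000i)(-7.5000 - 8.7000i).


Real = 1.4*(-7.5) - (-2.1)*(-8.7) = -10.5 - 18.27 = -28.77
Imag = 1.4*(-8.7) - (7.5)*(-2.1) = -12.18 + 15.75 = 3.57

-28.7700 + 3.5700i


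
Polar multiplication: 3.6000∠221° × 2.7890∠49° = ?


r = 3.6000 * 2.7890 = 10.0404
theta = 221° + 49° = 270° = 270° (mod 360)

10.0404 cis(270°)


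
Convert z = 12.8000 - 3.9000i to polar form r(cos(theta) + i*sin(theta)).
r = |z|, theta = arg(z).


r = sqrt(163.84+15.21) = sqrt(179.05) = 13.3810
theta = atan2(-3.9, 12.8) = -16.9453 degrees

r = 13.3810, theta = -16.9453 degrees


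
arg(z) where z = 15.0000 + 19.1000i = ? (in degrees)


Re = 15, Im = 19.1
arg = atan2(19.1, 15) = 51.8560 degrees

arg(z) = 51.8560 degrees


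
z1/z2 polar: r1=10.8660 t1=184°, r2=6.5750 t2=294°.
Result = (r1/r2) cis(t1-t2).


r = 10.8660 / 6.5750 = 1.6526
theta = 184° - 294° = -110° = 250° (mod 360)

1.6526 cis(250°)


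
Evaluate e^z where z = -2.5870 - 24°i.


e^-2.5870 = 0.0752
cos(-24°) = 0.9135
sin(-24°) = -0.4067
Real = 0.0752*0.9135 = 0.0687
Imag = 0.0752*(-0.4067) = -0.0306

0.0687 - 0.0306i


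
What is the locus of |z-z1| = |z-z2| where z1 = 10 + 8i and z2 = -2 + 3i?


Equal distances means the locus is the perpendicular bisector of z1 and z2.
Midpoint = ((10+(-2))/2, (8+3)/2) = (4.0000, 5.5000)

Perpendicular bisector through (4.0000, 5.5000)


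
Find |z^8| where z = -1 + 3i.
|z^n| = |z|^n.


|z| = sqrt(1+9) = sqrt(10) = 3.1623
|z^8| = |z|^8 = (sqrt(10))^8 = 10^4 = 10000

|z^8| = 10000


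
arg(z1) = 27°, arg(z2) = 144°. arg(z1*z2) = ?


arg(z1*z2) = 27° + 144° = 171°
Normalized to (-180°, 180°]: 171°

171°


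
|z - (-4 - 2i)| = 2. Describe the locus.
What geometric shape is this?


|z - z0| = r is a circle with center z0 and radius r.
Center = (-4, -2), radius = 2

Circle with center (-4, -2) and radius 2


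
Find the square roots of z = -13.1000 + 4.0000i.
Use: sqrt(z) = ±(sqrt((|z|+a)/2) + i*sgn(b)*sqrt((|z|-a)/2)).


|z| = sqrt(171.61+16) = 13.6971
sqrt((|z|+a)/2) = sqrt((13.6971+(-13.1))/2) = sqrt(0.2985) = 0.5464
sqrt((|z|-a)/2) = sqrt((13.6971-(-13.1))/2) = sqrt(13.3985) = 3.6604

±(0.5464 + 3.6604i) i.e. 0.5464 + 3.6604i and -0.5464 - 3.6604i


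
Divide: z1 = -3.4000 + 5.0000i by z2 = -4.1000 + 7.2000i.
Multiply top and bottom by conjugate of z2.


Conjugate of z2 = -4.1000 - 7.2000i
Numerator: (-3.4000 + 5.0000i)(-4.1000 - 7.2000i) = 49.9400 + 3.9800i
Denominator: (-4.1)^2 + 7.2^2 = 68.65
Result = (49.9400 + 3.9800i)/68.65

0.7275 + 0.0580i


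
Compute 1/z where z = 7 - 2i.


|z|^2 = 49+4 = 53
1/z = (7 + 2i)/53

1/z = 0.1321 + 0.0377i


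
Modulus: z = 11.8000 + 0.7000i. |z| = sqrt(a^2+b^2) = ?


|z| = sqrt(11.8^2 + 0.7^2) = sqrt(139.24 + 0.49) = sqrt(139.73) = 11.8207

|z| = 11.8207


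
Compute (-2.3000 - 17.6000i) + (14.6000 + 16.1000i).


Real: -2.3 + 14.6 = 12.3
Imag: -17.6 + 16.1 = -1.5

12.3000 - 1.5000i


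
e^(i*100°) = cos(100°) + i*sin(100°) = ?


cos(100°) = -0.1736
sin(100°) = 0.9848

e^(i*100°) = -0.1736 + 0.9848i


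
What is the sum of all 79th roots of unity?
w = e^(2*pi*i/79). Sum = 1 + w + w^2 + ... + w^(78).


The sum of all 79th roots of unity is 0.
Geometric series: (1 - w^79)/(1 - w) = (1-1)/(1-w) = 0 since w^79 = 1, w ≠ 1.
Alternatively: coefficient of z^78 in z^79 - 1 is 0.

0


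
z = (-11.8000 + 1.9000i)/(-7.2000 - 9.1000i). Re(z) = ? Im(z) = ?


Multiply by conjugate: (-11.8000 + 1.9000i)(-7.2000 + 9.1000i) / ((-7.2)^2 + (-9.1)^2)
Numerator real = -11.8*(-7.2) + 1.9*(-9.1) = 67.67
Numerator imag = 1.9*(-7.2) - (-11.8)*(-9.1) = -121.06
Denominator = 134.65
Re(z) = 67.67/134.65 = 0.5026
Im(z) = -121.06/134.65 = -0.8991

Re(z) = 0.5026, Im(z) = -0.8991


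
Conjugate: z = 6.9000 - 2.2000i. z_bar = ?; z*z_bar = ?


z_bar = 6.9000 + 2.2000i
z*z_bar = 6.9^2 + (-2.2)^2 = 47.61 + 4.84 = 52.45

z_bar = 6.9000 + 2.2000i, z*z_bar = 52.45


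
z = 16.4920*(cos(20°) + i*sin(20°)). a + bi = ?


a = 16.4920*cos(20°) = 16.4920*0.93969 = 15.4974
b = 16.4920*sin(20°) = 16.4920*0.34202 = 5.6406

15.4974 + 5.6406i


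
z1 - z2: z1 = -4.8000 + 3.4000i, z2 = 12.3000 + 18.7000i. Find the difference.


Real: -4.8 - 12.3 = -17.1
Imag: 3.4 - 18.7 = -15.3

-17.1000 - 15.3000i


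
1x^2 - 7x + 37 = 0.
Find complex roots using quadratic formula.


disc = (-7)^2 - 4*1*37 = 49 - 148 = -99
sqrt(|disc|) = sqrt(99) = 9.9499
Real part = 7/(2*1) = 3.5000
Imag part = 9.9499/(2*1) = 4.9749

3.5000 ± 4.9749i


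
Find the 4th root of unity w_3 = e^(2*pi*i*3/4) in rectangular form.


Angle = 360*3/4 = 270°
a = cos(270°) = 0
b = sin(270°) = -1.0000

0 - 1.0000i


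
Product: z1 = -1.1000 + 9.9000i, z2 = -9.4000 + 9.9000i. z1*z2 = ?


Real = -1.1*(-9.4) - 9.9*9.9 = 10.34 - 98.01 = -87.67
Imag = -1.1*9.9 - (9.4)*9.9 = -10.89 - (93.06) = -103.95

-87.6700 - 103.9500i


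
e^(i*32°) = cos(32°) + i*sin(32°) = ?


cos(32°) = 0.8480
sin(32°) = 0.5299

e^(i*32°) = 0.8480 + 0.5299i


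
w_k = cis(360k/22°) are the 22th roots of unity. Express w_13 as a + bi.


Angle = 360*13/22 = 212.7273°
a = cos(212.7273°) = -0.8413
b = sin(212.7273°) = -0.5406

-0.8413 - 0.5406i


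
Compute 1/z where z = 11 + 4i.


|z|^2 = 121+16 = 137
1/z = (11 - 4i)/137

1/z = 0.0803 - 0.0292i


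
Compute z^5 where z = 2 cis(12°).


r^5 = 2^5 = 32
n*theta = 5*12° = 60° = 60° (mod 360)
a = 32*cos(60°) = 16.0000
b = 32*sin(60°) = 27.7128

32 cis(60°) = 16.0000 + 27.7128i


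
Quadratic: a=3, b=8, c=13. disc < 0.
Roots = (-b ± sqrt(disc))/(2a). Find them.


disc = 8^2 - 4*3*13 = 64 - 156 = -92
sqrt(|disc|) = sqrt(92) = 9.5917
Real part = -8/(2*3) = -1.3333
Imag part = 9.5917/(2*3) = 1.5986

-1.3333 ± 1.5986i


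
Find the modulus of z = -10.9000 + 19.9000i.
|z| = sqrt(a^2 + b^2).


|z| = sqrt((-10.9)^2 + 19.9^2) = sqrt(118.81 + 396.01) = sqrt(514.82) = 22.6896

|z| = 22.6896


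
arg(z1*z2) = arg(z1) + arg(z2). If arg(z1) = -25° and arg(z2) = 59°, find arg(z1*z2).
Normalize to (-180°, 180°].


arg(z1*z2) = -25° + 59° = 34°
Normalized to (-180°, 180°]: 34°

34°


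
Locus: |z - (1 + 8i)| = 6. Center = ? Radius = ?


|z - z0| = r is a circle with center z0 and radius r.
Center = (1, 8), radius = 6

Circle with center (1, 8) and radius 6


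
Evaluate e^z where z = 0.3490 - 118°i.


e^0.3490 = 1.4176
cos(-118°) = -0.46947
sin(-118°) = -0.88295
Real = 1.4176*(-0.46947) = -0.6655
Imag = 1.4176*(-0.88295) = -1.2517

-0.6655 - 1.2517i


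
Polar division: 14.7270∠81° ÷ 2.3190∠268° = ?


r = 14.7270 / 2.3190 = 6.3506
theta = 81° - 268° = -187° = 173° (mod 360)

6.3506 cis(173°)


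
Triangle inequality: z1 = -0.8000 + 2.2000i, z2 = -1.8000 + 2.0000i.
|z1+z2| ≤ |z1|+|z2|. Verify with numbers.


|z1| = sqrt((-0.8)^2 + 2.2^2) = sqrt(5.48) = 2.3409
|z2| = sqrt((-1.8)^2 + 2^2) = sqrt(7.24) = 2.6907
z1+z2 = -2.6000 + 4.2000i
|z1+z2| = sqrt(24.4) = 4.9396
|z1|+|z2| = 2.3409 + 2.6907 = 5.0316

|z1+z2| = 4.9396 ≤ |z1|+|z2| = 5.0316 (verified)


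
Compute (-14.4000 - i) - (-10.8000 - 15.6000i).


Real: -14.4 + 10.8 = -3.6
Imag: -1 + 15.6 = 14.6

-3.6000 + 14.6000i


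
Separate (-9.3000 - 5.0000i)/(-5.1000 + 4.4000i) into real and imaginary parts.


Multiply by conjugate: (-9.3000 - 5.0000i)(-5.1000 - 4.4000i) / ((-5.1)^2 + 4.4^2)
Numerator real = -9.3*(-5.1) - (5)*4.4 = 25.43
Numerator imag = -5*(-5.1) - (-9.3)*4.4 = 66.42
Denominator = 45.37
Re(z) = 25.43/45.37 = 0.5605
Im(z) = 66.42/45.37 = 1.4640

Re(z) = 0.5605, Im(z) = 1.4640


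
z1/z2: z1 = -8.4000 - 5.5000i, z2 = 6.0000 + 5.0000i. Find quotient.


Conjugate of z2 = 6.0000 - 5.0000i
Numerator: (-8.4000 - 5.5000i)(6.0000 - 5.0000i) = -77.9000 + 9.0000i
Denominator: 6^2 + 5^2 = 61
Result = (-77.9000 + 9.0000i)/61

-1.2770 + 0.1475i


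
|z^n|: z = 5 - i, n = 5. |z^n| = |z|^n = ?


|z| = sqrt(25+1) = sqrt(26) = 5.0990
|z^5| = |z|^5 = (sqrt(26))^5 = 26^2 * sqrt(26) = 676*sqrt(26)

|z^5| = 676*sqrt(26) ≈ 3446.9372


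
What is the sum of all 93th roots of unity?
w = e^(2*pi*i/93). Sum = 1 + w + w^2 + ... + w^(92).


The sum of all 93th roots of unity is 0.
Geometric series: (1 - w^93)/(1 - w) = (1-1)/(1-w) = 0 since w^93 = 1, w ≠ 1.
Alternatively: coefficient of z^92 in z^93 - 1 is 0.

0


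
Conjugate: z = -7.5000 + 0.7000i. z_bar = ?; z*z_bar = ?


z_bar = -7.5000 - 0.7000i
z*z_bar = (-7.5)^2 + 0.7^2 = 56.25 + 0.49 = 56.74

z_bar = -7.5000 - 0.7000i, z*z_bar = 56.74


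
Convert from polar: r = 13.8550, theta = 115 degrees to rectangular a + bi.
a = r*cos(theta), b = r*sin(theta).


a = 13.8550*cos(115°) = 13.8550*(-0.42262) = -5.8554
b = 13.8550*sin(115°) = 13.8550*0.90631 = 12.5569

-5.8554 + 12.5569i


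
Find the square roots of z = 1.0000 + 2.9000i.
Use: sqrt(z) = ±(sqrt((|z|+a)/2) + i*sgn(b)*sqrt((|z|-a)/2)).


|z| = sqrt(1+8.41) = 3.0676
sqrt((|z|+a)/2) = sqrt((3.0676+1)/2) = sqrt(2.0338) = 1.4261
sqrt((|z|-a)/2) = sqrt((3.0676-1)/2) = sqrt(1.0338) = 1.0168

±(1.4261 + 1.0168i) i.e. 1.4261 + 1.0168i and -1.4261 - 1.0168i


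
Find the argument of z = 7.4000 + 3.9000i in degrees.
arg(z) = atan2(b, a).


Re = 7.4, Im = 3.9
arg = atan2(3.9, 7.4) = 27.7904 degrees

arg(z) = 27.7904 degrees


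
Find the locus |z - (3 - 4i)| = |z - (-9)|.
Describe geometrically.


Equal distances means the locus is the perpendicular bisector of z1 and z2.
Midpoint = ((3+(-9))/2, (-4+0)/2) = (-3.0000, -2.0000)

Perpendicular bisector through (-3.0000, -2.0000)


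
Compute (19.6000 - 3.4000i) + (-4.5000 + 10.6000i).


Real: 19.6 - 4.5 = 15.1
Imag: -3.4 + 10.6 = 7.2

15.1000 + 7.2000i


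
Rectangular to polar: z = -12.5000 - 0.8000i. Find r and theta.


r = sqrt(156.25+0.64) = sqrt(156.89) = 12.5256
theta = atan2(-0.8, -12.5) = -176.3381 degrees

r = 12.5256, theta = -176.3381 degrees


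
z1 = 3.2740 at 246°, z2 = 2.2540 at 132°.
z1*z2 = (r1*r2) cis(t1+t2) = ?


r = 3.2740 * 2.2540 = 7.3796
theta = 246° + 132° = 378° = 18° (mod 360)

7.3796 cis(18°)


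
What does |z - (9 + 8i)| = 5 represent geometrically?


|z - z0| = r is a circle with center z0 and radius r.
Center = (9, 8), radius = 5

Circle with center (9, 8) and radius 5


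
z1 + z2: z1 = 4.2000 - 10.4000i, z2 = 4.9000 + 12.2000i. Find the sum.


Real: 4.2 + 4.9 = 9.1
Imag: -10.4 + 12.2 = 1.8

9.1000 + 1.8000i


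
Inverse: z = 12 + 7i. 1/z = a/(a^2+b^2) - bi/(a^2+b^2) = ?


|z|^2 = 144+49 = 193
1/z = (12 - 7i)/193

1/z = 0.0622 - 0.0363i


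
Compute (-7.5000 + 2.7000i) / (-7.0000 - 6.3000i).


Conjugate of z2 = -7.0000 + 6.3000i
Numerator: (-7.5000 + 2.7000i)(-7.0000 + 6.3000i) = 35.4900 - 66.1500i
Denominator: (-7)^2 + (-6.3)^2 = 88.69
Result = (35.4900 - 66.1500i)/88.69

0.4002 - 0.7459i


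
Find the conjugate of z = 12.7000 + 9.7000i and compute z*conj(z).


z_bar = 12.7000 - 9.7000i
z*z_bar = 12.7^2 + 9.7^2 = 161.29 + 94.09 = 255.38

z_bar = 12.7000 - 9.7000i, z*z_bar = 255.38


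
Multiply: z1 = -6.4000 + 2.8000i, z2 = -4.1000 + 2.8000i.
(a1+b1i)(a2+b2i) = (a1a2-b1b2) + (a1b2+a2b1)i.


Real = -6.4*(-4.1) - 2.8*2.8 = 26.24 - 7.84 = 18.4
Imag = -6.4*2.8 - (4.1)*2.8 = -17.92 - (11.48) = -29.4

18.4000 - 29.4000i


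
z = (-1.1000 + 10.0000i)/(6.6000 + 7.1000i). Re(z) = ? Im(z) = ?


Multiply by conjugate: (-1.1000 + 10.0000i)(6.6000 - 7.1000i) / (6.6^2 + 7.1^2)
Numerator real = -1.1*6.6 + 10*7.1 = 63.74
Numerator imag = 10*6.6 - (-1.1)*7.1 = 73.81
Denominator = 93.97
Re(z) = 63.74/93.97 = 0.6783
Im(z) = 73.81/93.97 = 0.7855

Re(z) = 0.6783, Im(z) = 0.7855


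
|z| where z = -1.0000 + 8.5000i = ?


|z| = sqrt((-1)^2 + 8.5^2) = sqrt(1 + 72.25) = sqrt(73.25) = 8.5586

|z| = 8.5586


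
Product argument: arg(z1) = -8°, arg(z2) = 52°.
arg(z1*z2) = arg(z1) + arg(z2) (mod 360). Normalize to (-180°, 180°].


arg(z1*z2) = -8° + 52° = 44°
Normalized to (-180°, 180°]: 44°

44°


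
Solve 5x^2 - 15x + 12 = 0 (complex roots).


disc = (-15)^2 - 4*5*12 = 225 - 240 = -15
sqrt(|disc|) = sqrt(15) = 3.8730
Real part = 15/(2*5) = 1.5000
Imag part = 3.8730/(2*5) = 0.3873

1.5000 ± 0.3873i


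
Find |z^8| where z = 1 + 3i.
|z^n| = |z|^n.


|z| = sqrt(1+9) = sqrt(10) = 3.1623
|z^8| = |z|^8 = (sqrt(10))^8 = 10^4 = 10000

|z^8| = 10000


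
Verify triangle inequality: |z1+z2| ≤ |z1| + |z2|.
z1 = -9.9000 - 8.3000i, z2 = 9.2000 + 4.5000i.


|z1| = sqrt((-9.9)^2 + (-8.3)^2) = sqrt(166.9) = 12.9190
|z2| = sqrt(9.2^2 + 4.5^2) = sqrt(104.89) = 10.2416
z1+z2 = -0.7000 - 3.8000i
|z1+z2| = sqrt(14.93) = 3.8639
|z1|+|z2| = 12.9190 + 10.2416 = 23.1606

|z1+z2| = 3.8639 ≤ |z1|+|z2| = 23.1606 (verified)


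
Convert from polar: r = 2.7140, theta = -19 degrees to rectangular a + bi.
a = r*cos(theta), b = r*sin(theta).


a = 2.7140*cos(-19°) = 2.7140*0.9455 = 2.5661
b = 2.7140*sin(-19°) = 2.7140*(-0.32557) = -0.8836

2.5661 - 0.8836i


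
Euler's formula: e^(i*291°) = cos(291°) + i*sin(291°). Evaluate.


cos(291°) = 0.3584
sin(291°) = -0.9336

e^(i*291°) = 0.3584 - 0.9336i


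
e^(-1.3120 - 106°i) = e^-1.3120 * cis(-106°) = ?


e^-1.3120 = 0.26928
cos(-106°) = -0.2756
sin(-106°) = -0.96126
Real = 0.26928*(-0.2756) = -0.0742
Imag = 0.26928*(-0.96126) = -0.2588

-0.0742 - 0.2588i


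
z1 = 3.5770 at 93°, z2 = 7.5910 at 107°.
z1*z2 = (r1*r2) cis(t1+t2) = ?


r = 3.5770 * 7.5910 = 27.1530
theta = 93° + 107° = 200° = 200° (mod 360)

27.1530 cis(200°)


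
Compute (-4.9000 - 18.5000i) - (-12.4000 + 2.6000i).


Real: -4.9 + 12.4 = 7.5
Imag: -18.5 - 2.6 = -21.1

7.5000 - 21.1000i


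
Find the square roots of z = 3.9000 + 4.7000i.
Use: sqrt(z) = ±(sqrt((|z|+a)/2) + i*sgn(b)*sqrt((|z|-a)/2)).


|z| = sqrt(15.21+22.09) = 6.1074
sqrt((|z|+a)/2) = sqrt((6.1074+3.9)/2) = sqrt(5.0037) = 2.2369
sqrt((|z|-a)/2) = sqrt((6.1074-3.9)/2) = sqrt(1.1037) = 1.0506

±(2.2369 + 1.0506i) i.e. 2.2369 + 1.0506i and -2.2369 - 1.0506i


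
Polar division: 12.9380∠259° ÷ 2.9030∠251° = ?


r = 12.9380 / 2.9030 = 4.4568
theta = 259° - 251° = 8° = 8° (mod 360)

4.4568 cis(8°)


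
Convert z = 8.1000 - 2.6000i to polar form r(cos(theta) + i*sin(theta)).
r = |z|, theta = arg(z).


r = sqrt(65.61+6.76) = sqrt(72.37) = 8.5071
theta = atan2(-2.6, 8.1) = -17.7960 degrees

r = 8.5071, theta = -17.7960 degrees


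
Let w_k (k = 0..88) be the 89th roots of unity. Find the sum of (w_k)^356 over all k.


The roots are w_k = w^k with w = e^(2*pi*i/89), and (w^k)^356 = (w^356)^k.
So S = 1 + u + u^2 + ... + u^(88) with u = w^356.
356 = 4*89 + 0, so 356 is a multiple of 89 and u = (w^89)^4 = 1.
Every one of the 89 terms equals 1: S = 89

S = 89


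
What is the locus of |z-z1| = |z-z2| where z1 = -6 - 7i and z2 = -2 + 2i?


Equal distances means the locus is the perpendicular bisector of z1 and z2.
Midpoint = ((-6+(-2))/2, (-7+2)/2) = (-4.0000, -2.5000)

Perpendicular bisector through (-4.0000, -2.5000)


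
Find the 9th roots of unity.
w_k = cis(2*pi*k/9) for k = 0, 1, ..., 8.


The 9th roots of unity are cis(360k/9°) for k=0..8
Angle step = 360/9 = 40°
Primitive root: cis(40°)
Primitive root = 0.7660 + 0.6428i

9 roots at angles: 0°, 40°, 80°, 120°, 160°, 200°, 240°, 280°, 320°


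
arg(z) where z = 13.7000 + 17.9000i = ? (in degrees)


Re = 13.7, Im = 17.9
arg = atan2(17.9, 13.7) = 52.5709 degrees

arg(z) = 52.5709 degrees


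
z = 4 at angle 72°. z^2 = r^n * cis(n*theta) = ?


r^2 = 4^2 = 16
n*theta = 2*72° = 144° = 144° (mod 360)
a = 16*cos(144°) = -12.9443
b = 16*sin(144°) = 9.4046

16 cis(144°) = -12.9443 + 9.4046i


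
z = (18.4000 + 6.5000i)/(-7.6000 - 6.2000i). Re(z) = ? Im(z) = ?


Multiply by conjugate: (18.4000 + 6.5000i)(-7.6000 + 6.2000i) / ((-7.6)^2 + (-6.2)^2)
Numerator real = 18.4*(-7.6) + 6.5*(-6.2) = -180.14
Numerator imag = 6.5*(-7.6) - 18.4*(-6.2) = 64.68
Denominator = 96.2
Re(z) = -180.14/96.2 = -1.8726
Im(z) = 64.68/96.2 = 0.6723

Re(z) = -1.8726, Im(z) = 0.6723


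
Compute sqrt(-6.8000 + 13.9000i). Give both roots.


|z| = sqrt(46.24+193.21) = 15.4742
sqrt((|z|+a)/2) = sqrt((15.4742+(-6.8))/2) = sqrt(4.3371) = 2.0826
sqrt((|z|-a)/2) = sqrt((15.4742-(-6.8))/2) = sqrt(11.1371) = 3.3372

±(2.0826 + 3.3372i) i.e. 2.0826 + 3.3372i and -2.0826 - 3.3372i


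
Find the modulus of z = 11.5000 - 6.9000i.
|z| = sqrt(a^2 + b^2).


|z| = sqrt(11.5^2 + (-6.9)^2) = sqrt(132.25 + 47.61) = sqrt(179.86) = 13.4112

|z| = 13.4112


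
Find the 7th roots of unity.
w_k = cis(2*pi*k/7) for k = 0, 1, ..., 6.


The 7th roots of unity are cis(360k/7°) for k=0..6
Angle step = 360/7 = 51.4286°
Primitive root: cis(51.4286°)
Primitive root = 0.6235 + 0.7818i

7 roots at angles: 0°, 51.4286°, 102.8571°, 154.2857°, 205.7143°, 257.1429°, 308.5714°


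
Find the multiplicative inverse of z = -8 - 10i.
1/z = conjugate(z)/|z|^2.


|z|^2 = 64+100 = 164
1/z = (-8 + 10i)/164

1/z = -0.0488 + 0.0610i


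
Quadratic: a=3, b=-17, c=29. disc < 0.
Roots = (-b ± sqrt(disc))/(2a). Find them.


disc = (-17)^2 - 4*3*29 = 289 - 348 = -59
sqrt(|disc|) = sqrt(59) = 7.6811
Real part = 17/(2*3) = 2.8333
Imag part = 7.6811/(2*3) = 1.2802

2.8333 ± 1.2802i


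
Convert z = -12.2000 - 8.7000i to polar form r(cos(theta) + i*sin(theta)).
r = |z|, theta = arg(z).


r = sqrt(148.84+75.69) = sqrt(224.53) = 14.9843
theta = atan2(-8.7, -12.2) = -144.5068 degrees

r = 14.9843, theta = -144.5068 degrees


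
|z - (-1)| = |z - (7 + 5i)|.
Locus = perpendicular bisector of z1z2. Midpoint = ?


Equal distances means the locus is the perpendicular bisector of z1 and z2.
Midpoint = ((-1+7)/2, (0+5)/2) = (3.0000, 2.5000)

Perpendicular bisector through (3.0000, 2.5000)


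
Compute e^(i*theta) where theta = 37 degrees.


cos(37°) = 0.7986
sin(37°) = 0.6018

e^(i*37°) = 0.7986 + 0.6018i


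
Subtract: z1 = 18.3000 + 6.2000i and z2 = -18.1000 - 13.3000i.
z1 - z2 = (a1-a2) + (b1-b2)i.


Real: 18.3 + 18.1 = 36.4
Imag: 6.2 + 13.3 = 19.5

36.4000 + 19.5000i


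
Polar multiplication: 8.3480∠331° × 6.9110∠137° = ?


r = 8.3480 * 6.9110 = 57.6930
theta = 331° + 137° = 468° = 108° (mod 360)

57.6930 cis(108°)


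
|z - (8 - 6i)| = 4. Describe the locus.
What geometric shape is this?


|z - z0| = r is a circle with center z0 and radius r.
Center = (8, -6), radius = 4

Circle with center (8, -6) and radius 4


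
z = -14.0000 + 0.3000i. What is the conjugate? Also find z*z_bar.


z_bar = -14.0000 - 0.3000i
z*z_bar = (-14)^2 + 0.3^2 = 196 + 0.09 = 196.09

z_bar = -14.0000 - 0.3000i, z*z_bar = 196.09


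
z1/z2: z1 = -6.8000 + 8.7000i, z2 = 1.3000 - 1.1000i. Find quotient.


Conjugate of z2 = 1.3000 + 1.1000i
Numerator: (-6.8000 + 8.7000i)(1.3000 + 1.1000i) = -18.4100 + 3.8300i
Denominator: 1.3^2 + (-1.1)^2 = 2.9
Result = (-18.4100 + 3.8300i)/2.9

-6.3483 + 1.3207i


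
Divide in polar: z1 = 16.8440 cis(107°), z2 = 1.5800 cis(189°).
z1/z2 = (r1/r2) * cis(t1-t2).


r = 16.8440 / 1.5800 = 10.6608
theta = 107° - 189° = -82° = 278° (mod 360)

10.6608 cis(278°)


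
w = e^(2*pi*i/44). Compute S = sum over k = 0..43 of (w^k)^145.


The roots are w_k = w^k with w = e^(2*pi*i/44), and (w^k)^145 = (w^145)^k.
So S = 1 + u + u^2 + ... + u^(43) with u = w^145.
145 = 3*44 + 13, so 145 is not a multiple of 44: u = (w^44)^3 * w^13 = w^13 ≠ 1 (w is a primitive 44th root), while u^44 = (w^44)^145 = 1.
Geometric series: S = (1 - u^44)/(1 - u) = (1 - 1)/(1 - u) = 0

S = 0


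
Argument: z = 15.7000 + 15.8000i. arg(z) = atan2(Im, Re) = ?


Re = 15.7, Im = 15.8
arg = atan2(15.8, 15.7) = 45.1819 degrees

arg(z) = 45.1819 degrees


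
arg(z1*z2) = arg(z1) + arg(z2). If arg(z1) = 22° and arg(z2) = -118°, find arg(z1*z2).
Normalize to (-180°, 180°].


arg(z1*z2) = 22° - 118° = -96°
Normalized to (-180°, 180°]: -96°

-96°


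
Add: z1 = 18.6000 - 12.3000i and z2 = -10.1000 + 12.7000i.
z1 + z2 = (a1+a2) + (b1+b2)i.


Real: 18.6 - 10.1 = 8.5
Imag: -12.3 + 12.7 = 0.4

8.5000 + 0.4000i


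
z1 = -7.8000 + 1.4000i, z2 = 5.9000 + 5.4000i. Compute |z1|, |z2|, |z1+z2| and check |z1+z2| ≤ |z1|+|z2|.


|z1| = sqrt((-7.8)^2 + 1.4^2) = sqrt(62.8) = 7.9246
|z2| = sqrt(5.9^2 + 5.4^2) = sqrt(63.97) = 7.9981
z1+z2 = -1.9000 + 6.8000i
|z1+z2| = sqrt(49.85) = 7.0605
|z1|+|z2| = 7.9246 + 7.9981 = 15.9227

|z1+z2| = 7.0605 ≤ |z1|+|z2| = 15.9227 (verified)


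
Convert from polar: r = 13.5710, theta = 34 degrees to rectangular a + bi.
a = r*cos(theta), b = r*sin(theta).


a = 13.5710*cos(34°) = 13.5710*0.82904 = 11.2509
b = 13.5710*sin(34°) = 13.5710*0.55919 = 7.5888

11.2509 + 7.5888i


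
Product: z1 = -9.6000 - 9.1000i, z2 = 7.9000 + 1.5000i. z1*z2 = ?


Real = -9.6*7.9 - (-9.1)*1.5 = -75.84 - (-13.65) = -62.19
Imag = -9.6*1.5 + 7.9*(-9.1) = -14.4 - (71.89) = -86.29

-62.1900 - 86.2900i


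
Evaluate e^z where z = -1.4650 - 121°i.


e^-1.4650 = 0.2311
cos(-121°) = -0.515
sin(-121°) = -0.8572
Real = 0.2311*(-0.515) = -0.1190
Imag = 0.2311*(-0.8572) = -0.1981

-0.1190 - 0.1981i


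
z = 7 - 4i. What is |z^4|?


|z| = sqrt(49+16) = sqrt(65) = 8.0623
|z^4| = |z|^4 = (sqrt(65))^4 = 65^2 = 4225

|z^4| = 4225


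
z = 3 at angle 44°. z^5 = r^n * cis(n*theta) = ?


r^5 = 3^5 = 243
n*theta = 5*44° = 220° = 220° (mod 360)
a = 243*cos(220°) = -186.1488
b = 243*sin(220°) = -156.1974

243 cis(220°) = -186.1488 - 156.1974i


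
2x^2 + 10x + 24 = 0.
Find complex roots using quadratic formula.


disc = 10^2 - 4*2*24 = 100 - 192 = -92
sqrt(|disc|) = sqrt(92) = 9.5917
Real part = -10/(2*2) = -2.5000
Imag part = 9.5917/(2*2) = 2.3979

-2.5000 ± 2.3979i
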